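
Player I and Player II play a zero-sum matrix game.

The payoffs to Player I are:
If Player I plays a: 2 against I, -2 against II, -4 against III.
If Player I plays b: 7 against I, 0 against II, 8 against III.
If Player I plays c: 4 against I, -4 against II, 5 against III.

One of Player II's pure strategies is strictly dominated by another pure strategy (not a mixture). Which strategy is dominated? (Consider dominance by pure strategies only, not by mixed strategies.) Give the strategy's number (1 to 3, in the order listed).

1

Player II prefers columns that give Player I less. Compare I with II: -2 < 2, 0 < 7, -4 < 4.
So II strictly dominates I for Player II; I is strictly dominated.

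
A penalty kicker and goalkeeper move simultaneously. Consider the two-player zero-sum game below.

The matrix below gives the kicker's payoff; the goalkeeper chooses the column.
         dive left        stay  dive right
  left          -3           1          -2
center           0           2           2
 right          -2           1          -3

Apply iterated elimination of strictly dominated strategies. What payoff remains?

0

Column stay is strictly dominated by dive left for the goalkeeper (-3<1, 0<2, -2<1); eliminate stay.
Row left is strictly dominated by row center (0>-3, 2>-2); eliminate left.
Row right is strictly dominated by row center (0>-2, 2>-3); eliminate right.
Column dive right is strictly dominated by dive left for the goalkeeper (0<2); eliminate dive right.
Only (center, dive left) remains, with payoff 0.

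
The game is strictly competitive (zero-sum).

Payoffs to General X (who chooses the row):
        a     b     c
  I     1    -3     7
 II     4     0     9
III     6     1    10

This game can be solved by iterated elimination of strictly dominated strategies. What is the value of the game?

Row I is strictly dominated by row II (4>1, 0>-3, 9>7); eliminate I.
Row II is strictly dominated by row III (6>4, 1>0, 10>9); eliminate II.
Column c is strictly dominated by a for General Y (6<10); eliminate c.
Column a is strictly dominated by b for General Y (1<6); eliminate a.
Only (III, b) remains, with payoff 1.

1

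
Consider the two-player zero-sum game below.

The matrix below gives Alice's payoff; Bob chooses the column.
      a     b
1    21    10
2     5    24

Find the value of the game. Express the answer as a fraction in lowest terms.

Row minima are 10 and 5, so Alice's maximin is 10; column maxima are 21 and 24, so Bob's minimax is 21. These differ, so the equilibrium is in mixed strategies.
Let Alice play 1 with probability p. Bob is indifferent when 21p + 5(1−p) = 10p + 24(1−p), giving p = 19/30.
Let Bob play a with probability q. Alice is indifferent when 21q + 10(1−q) = 5q + 24(1−q), giving q = 7/15.
The value is 21·(7/15) + (10)·(8/15) = 227/15.

227/15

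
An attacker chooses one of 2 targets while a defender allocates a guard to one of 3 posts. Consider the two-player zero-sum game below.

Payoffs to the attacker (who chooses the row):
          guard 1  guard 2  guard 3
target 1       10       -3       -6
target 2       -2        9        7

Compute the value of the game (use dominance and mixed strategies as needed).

58/25

Column guard 2 is strictly dominated by guard 3 for the defender (it gives the attacker more in every row).
The remaining 2×2 game on (target 1, target 2) × (guard 1, guard 3) has no saddle point. Let the attacker play target 1 with probability p; indifference gives 10p − 2(1−p) = −6p + 7(1−p), so p = 9/25.
Similarly the defender's optimal q on guard 1 is 13/25, and the value is 10·(13/25) + (-6)·(12/25) = 58/25.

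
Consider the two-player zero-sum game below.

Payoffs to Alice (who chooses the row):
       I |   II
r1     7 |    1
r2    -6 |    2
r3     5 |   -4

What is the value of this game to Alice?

Row r3 is strictly dominated by row r1, so Alice never plays it.
The remaining 2×2 game on (r1, r2) × (I, II) has no saddle point. Let Alice play r1 with probability p; indifference gives 7p − 6(1−p) = p + 2(1−p), so p = 4/7.
Similarly Bob's optimal q on I is 1/14, and the value is 7·(1/14) + (1)·(13/14) = 10/7.

10/7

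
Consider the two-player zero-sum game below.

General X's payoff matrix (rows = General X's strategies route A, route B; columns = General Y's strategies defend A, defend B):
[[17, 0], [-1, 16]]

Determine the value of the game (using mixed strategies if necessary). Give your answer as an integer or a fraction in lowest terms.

Row minima are 0 and -1, so General X's maximin is 0; column maxima are 17 and 16, so General Y's minimax is 16. These differ, so the equilibrium is in mixed strategies.
Let General X play route A with probability p. General Y is indifferent when 17p − (1−p) = 16(1−p), giving p = 1/2.
Let General Y play defend A with probability q. General X is indifferent when 17q = −q + 16(1−q), giving q = 8/17.
The value is 17·(8/17) + (0)·(9/17) = 8.

8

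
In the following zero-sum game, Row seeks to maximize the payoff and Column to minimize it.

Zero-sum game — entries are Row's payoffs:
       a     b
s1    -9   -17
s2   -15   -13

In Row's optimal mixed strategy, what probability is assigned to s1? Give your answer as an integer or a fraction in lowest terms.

Row minima are -17 and -15, so Row's maximin is -15; column maxima are -9 and -13, so Column's minimax is -13. These differ, so the equilibrium is in mixed strategies.
Let Row play s1 with probability p. Column is indifferent when −9p − 15(1−p) = −17p − 13(1−p), giving p = 1/5.

1/5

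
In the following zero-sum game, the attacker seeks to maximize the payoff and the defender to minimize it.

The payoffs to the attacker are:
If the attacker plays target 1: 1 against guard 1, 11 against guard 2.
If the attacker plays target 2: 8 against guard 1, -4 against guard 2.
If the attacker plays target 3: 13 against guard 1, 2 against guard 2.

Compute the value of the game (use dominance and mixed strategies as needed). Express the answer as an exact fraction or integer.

Row target 2 is strictly dominated by row target 3, so the attacker never plays it.
The remaining 2×2 game on (target 1, target 3) × (guard 1, guard 2) has no saddle point. Let the attacker play target 1 with probability p; indifference gives p + 13(1−p) = 11p + 2(1−p), so p = 11/21.
Similarly the defender's optimal q on guard 1 is 3/7, and the value is 1·(3/7) + (11)·(4/7) = 47/7.

47/7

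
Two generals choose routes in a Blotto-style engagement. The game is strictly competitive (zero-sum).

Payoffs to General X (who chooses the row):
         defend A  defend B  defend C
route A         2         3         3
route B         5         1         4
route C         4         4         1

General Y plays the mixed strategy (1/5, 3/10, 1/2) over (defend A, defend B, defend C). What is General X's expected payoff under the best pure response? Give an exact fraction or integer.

route A: (2)·(1/5) + (3)·(3/10) + (3)·(1/2) = 14/5.
route B: (5)·(1/5) + (1)·(3/10) + (4)·(1/2) = 33/10.
route C: (4)·(1/5) + (4)·(3/10) + (1)·(1/2) = 5/2.
The best pure response is route B with expected payoff 33/10.

33/10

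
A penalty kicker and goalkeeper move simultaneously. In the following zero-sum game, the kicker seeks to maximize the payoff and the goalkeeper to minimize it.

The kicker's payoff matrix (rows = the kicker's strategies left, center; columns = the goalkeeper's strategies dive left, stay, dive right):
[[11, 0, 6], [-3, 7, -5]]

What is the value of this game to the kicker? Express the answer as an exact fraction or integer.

7/3

Column dive left is strictly dominated by dive right for the goalkeeper (it gives the kicker more in every row).
The remaining 2×2 game on (left, center) × (stay, dive right) has no saddle point. Let the kicker play left with probability p; indifference gives 7(1−p) = 6p − 5(1−p), so p = 2/3.
Similarly the goalkeeper's optimal q on stay is 11/18, and the value is 0·(11/18) + (6)·(7/18) = 7/3.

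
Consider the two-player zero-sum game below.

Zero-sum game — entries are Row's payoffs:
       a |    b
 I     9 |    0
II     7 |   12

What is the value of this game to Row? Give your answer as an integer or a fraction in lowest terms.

54/7

Row minima are 0 and 7, so Row's maximin is 7; column maxima are 9 and 12, so Column's minimax is 9. These differ, so the equilibrium is in mixed strategies.
Let Row play I with probability p. Column is indifferent when 9p + 7(1−p) = 12(1−p), giving p = 5/14.
Let Column play a with probability q. Row is indifferent when 9q = 7q + 12(1−q), giving q = 6/7.
The value is 9·(6/7) + (0)·(1/7) = 54/7.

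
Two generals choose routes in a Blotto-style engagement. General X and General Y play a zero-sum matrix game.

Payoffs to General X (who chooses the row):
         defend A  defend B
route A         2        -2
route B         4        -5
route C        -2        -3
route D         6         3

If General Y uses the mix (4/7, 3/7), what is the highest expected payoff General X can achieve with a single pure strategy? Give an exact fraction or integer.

33/7

route A: (2)·(4/7) + (-2)·(3/7) = 2/7.
route B: (4)·(4/7) + (-5)·(3/7) = 1/7.
route C: (-2)·(4/7) + (-3)·(3/7) = -17/7.
route D: (6)·(4/7) + (3)·(3/7) = 33/7.
The best pure response is route D with expected payoff 33/7.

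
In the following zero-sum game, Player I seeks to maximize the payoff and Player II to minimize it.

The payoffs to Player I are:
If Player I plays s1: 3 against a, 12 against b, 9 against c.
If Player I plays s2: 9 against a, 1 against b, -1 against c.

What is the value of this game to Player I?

Column b is strictly dominated by c for Player II (it gives Player I more in every row).
The remaining 2×2 game on (s1, s2) × (a, c) has no saddle point. Let Player I play s1 with probability p; indifference gives 3p + 9(1−p) = 9p − (1−p), so p = 5/8.
Similarly Player II's optimal q on a is 5/8, and the value is 3·(5/8) + (9)·(3/8) = 21/4.

21/4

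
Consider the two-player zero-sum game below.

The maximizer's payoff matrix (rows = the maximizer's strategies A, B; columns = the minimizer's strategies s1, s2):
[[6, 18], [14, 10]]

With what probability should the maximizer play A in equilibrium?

1/4

Row minima are 6 and 10, so the maximizer's maximin is 10; column maxima are 14 and 18, so the minimizer's minimax is 14. These differ, so the equilibrium is in mixed strategies.
Let the maximizer play A with probability p. The minimizer is indifferent when 6p + 14(1−p) = 18p + 10(1−p), giving p = 1/4.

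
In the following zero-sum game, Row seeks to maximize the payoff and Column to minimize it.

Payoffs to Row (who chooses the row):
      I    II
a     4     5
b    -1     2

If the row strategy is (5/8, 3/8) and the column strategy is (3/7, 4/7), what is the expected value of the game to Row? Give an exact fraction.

Against (3/7, 4/7), each row's expected payoff is a: 32/7; b: 5/7.
Taking the (5/8, 3/8)-weighted average: (5/8)·(32/7) + (3/8)·(5/7) = 25/8.

25/8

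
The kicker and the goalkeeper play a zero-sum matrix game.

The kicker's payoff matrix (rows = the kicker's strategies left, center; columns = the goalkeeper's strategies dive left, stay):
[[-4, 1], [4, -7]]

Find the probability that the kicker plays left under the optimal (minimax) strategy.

11/16

Row minima are -4 and -7, so the kicker's maximin is -4; column maxima are 4 and 1, so the goalkeeper's minimax is 1. These differ, so the equilibrium is in mixed strategies.
Let the kicker play left with probability p. The goalkeeper is indifferent when −4p + 4(1−p) = p − 7(1−p), giving p = 11/16.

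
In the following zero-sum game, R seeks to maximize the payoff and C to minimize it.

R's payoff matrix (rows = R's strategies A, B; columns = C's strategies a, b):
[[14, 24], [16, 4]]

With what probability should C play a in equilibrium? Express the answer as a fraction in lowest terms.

Row minima are 14 and 4, so R's maximin is 14; column maxima are 16 and 24, so C's minimax is 16. These differ, so the equilibrium is in mixed strategies.
Let C play a with probability q. R is indifferent when 14q + 24(1−q) = 16q + 4(1−q), giving q = 10/11.

10/11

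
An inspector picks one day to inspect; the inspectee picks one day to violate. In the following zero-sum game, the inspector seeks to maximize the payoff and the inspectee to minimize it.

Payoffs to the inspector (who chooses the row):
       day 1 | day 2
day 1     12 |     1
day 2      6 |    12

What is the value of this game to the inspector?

Row minima are 1 and 6, so the inspector's maximin is 6; column maxima are 12 and 12, so the inspectee's minimax is 12. These differ, so the equilibrium is in mixed strategies.
Let the inspector play day 1 with probability p. The inspectee is indifferent when 12p + 6(1−p) = p + 12(1−p), giving p = 6/17.
Let the inspectee play day 1 with probability q. The inspector is indifferent when 12q + (1−q) = 6q + 12(1−q), giving q = 11/17.
The value is 12·(11/17) + (1)·(6/17) = 138/17.

138/17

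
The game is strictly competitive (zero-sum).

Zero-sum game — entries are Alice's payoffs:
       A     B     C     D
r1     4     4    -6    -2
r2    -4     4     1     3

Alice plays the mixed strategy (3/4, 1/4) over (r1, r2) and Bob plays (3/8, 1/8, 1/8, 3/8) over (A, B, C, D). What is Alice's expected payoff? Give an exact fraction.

7/16

Against (3/8, 1/8, 1/8, 3/8), each row's expected payoff is r1: 1/2; r2: 1/4.
Taking the (3/4, 1/4)-weighted average: (3/4)·(1/2) + (1/4)·(1/4) = 7/16.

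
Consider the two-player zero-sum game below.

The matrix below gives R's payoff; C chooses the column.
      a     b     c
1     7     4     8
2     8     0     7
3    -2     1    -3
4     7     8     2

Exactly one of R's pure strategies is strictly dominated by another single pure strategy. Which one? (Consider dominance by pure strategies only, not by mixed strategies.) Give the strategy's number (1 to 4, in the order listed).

3

Compare 3 with 1: 7 > -2, 4 > 1, 8 > -3.
So 1 strictly dominates 3 for R; 3 is strictly dominated.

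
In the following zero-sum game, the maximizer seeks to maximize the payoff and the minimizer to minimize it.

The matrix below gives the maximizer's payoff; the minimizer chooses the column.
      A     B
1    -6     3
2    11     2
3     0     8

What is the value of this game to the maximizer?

88/17

Row 1 is strictly dominated by row 3, so the maximizer never plays it.
The remaining 2×2 game on (2, 3) × (A, B) has no saddle point. Let the maximizer play 2 with probability p; indifference gives 11p = 2p + 8(1−p), so p = 8/17.
Similarly the minimizer's optimal q on A is 6/17, and the value is 11·(6/17) + (2)·(11/17) = 88/17.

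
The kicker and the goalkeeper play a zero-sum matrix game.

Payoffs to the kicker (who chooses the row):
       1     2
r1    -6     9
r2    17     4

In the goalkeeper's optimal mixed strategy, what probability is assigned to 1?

5/28

Row minima are -6 and 4, so the kicker's maximin is 4; column maxima are 17 and 9, so the goalkeeper's minimax is 9. These differ, so the equilibrium is in mixed strategies.
Let the goalkeeper play 1 with probability q. The kicker is indifferent when −6q + 9(1−q) = 17q + 4(1−q), giving q = 5/28.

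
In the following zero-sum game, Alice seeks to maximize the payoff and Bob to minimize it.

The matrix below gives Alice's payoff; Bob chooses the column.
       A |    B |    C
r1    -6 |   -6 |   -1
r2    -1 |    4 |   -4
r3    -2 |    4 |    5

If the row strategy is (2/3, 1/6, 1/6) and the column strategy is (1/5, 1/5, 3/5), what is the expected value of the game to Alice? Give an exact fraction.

Against (1/5, 1/5, 3/5), each row's expected payoff is r1: -3; r2: -9/5; r3: 17/5.
Taking the (2/3, 1/6, 1/6)-weighted average: (2/3)·(-3) + (1/6)·(-9/5) + (1/6)·(17/5) = -26/15.

-26/15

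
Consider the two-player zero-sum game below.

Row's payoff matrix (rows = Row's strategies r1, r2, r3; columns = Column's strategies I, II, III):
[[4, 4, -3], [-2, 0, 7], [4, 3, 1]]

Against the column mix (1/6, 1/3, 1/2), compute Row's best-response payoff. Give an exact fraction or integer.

19/6

r1: (4)·(1/6) + (4)·(1/3) + (-3)·(1/2) = 1/2.
r2: (-2)·(1/6) + (0)·(1/3) + (7)·(1/2) = 19/6.
r3: (4)·(1/6) + (3)·(1/3) + (1)·(1/2) = 13/6.
The best pure response is r2 with expected payoff 19/6.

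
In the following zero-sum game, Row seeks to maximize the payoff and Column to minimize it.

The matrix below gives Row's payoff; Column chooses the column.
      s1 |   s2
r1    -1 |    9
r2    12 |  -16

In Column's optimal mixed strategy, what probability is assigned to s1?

Row minima are -1 and -16, so Row's maximin is -1; column maxima are 12 and 9, so Column's minimax is 9. These differ, so the equilibrium is in mixed strategies.
Let Column play s1 with probability q. Row is indifferent when −q + 9(1−q) = 12q − 16(1−q), giving q = 25/38.

25/38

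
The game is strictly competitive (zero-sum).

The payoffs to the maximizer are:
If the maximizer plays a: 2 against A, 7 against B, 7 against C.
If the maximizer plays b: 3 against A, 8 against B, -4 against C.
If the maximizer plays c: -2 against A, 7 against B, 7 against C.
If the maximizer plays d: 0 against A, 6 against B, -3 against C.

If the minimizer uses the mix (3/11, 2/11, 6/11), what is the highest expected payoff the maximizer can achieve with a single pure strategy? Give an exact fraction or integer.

a: (2)·(3/11) + (7)·(2/11) + (7)·(6/11) = 62/11.
b: (3)·(3/11) + (8)·(2/11) + (-4)·(6/11) = 1/11.
c: (-2)·(3/11) + (7)·(2/11) + (7)·(6/11) = 50/11.
d: (0)·(3/11) + (6)·(2/11) + (-3)·(6/11) = -6/11.
The best pure response is a with expected payoff 62/11.

62/11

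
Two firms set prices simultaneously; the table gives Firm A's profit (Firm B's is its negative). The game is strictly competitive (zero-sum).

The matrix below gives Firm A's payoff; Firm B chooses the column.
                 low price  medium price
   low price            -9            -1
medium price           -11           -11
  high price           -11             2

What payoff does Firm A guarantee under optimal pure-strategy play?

-9

Row minima: -9, -11, -11 → Firm A's maximin is -9.
Column maxima: -9, 2 → Firm B's minimax is -9.
They coincide at (low price, low price), so the value is -9.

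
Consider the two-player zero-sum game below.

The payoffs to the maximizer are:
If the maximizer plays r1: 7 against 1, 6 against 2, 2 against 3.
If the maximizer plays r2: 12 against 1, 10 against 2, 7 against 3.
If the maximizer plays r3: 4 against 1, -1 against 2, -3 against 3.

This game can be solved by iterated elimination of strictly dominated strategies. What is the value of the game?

Column 1 is strictly dominated by 2 for the minimizer (6<7, 10<12, -1<4); eliminate 1.
Row r3 is strictly dominated by row r1 (6>-1, 2>-3); eliminate r3.
Column 2 is strictly dominated by 3 for the minimizer (2<6, 7<10); eliminate 2.
Row r1 is strictly dominated by row r2 (7>2); eliminate r1.
Only (r2, 3) remains, with payoff 7.

7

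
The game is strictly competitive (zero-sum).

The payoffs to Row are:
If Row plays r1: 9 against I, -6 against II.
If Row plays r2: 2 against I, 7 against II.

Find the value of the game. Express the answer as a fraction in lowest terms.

15/4

Row minima are -6 and 2, so Row's maximin is 2; column maxima are 9 and 7, so Column's minimax is 7. These differ, so the equilibrium is in mixed strategies.
Let Row play r1 with probability p. Column is indifferent when 9p + 2(1−p) = −6p + 7(1−p), giving p = 1/4.
Let Column play I with probability q. Row is indifferent when 9q − 6(1−q) = 2q + 7(1−q), giving q = 13/20.
The value is 9·(13/20) + (-6)·(7/20) = 15/4.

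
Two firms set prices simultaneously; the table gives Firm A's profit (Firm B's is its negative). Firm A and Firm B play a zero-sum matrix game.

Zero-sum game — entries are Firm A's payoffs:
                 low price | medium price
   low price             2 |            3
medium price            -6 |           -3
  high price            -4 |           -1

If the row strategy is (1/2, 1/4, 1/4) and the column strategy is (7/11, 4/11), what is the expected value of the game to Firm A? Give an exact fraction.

-17/22

Against (7/11, 4/11), each row's expected payoff is low price: 26/11; medium price: -54/11; high price: -32/11.
Taking the (1/2, 1/4, 1/4)-weighted average: (1/2)·(26/11) + (1/4)·(-54/11) + (1/4)·(-32/11) = -17/22.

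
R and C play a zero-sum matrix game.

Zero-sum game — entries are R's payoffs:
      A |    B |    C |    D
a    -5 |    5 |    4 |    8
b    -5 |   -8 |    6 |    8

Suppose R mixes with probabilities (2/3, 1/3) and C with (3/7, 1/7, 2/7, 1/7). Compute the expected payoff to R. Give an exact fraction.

3/7

Against (3/7, 1/7, 2/7, 1/7), each row's expected payoff is a: 6/7; b: -3/7.
Taking the (2/3, 1/3)-weighted average: (2/3)·(6/7) + (1/3)·(-3/7) = 3/7.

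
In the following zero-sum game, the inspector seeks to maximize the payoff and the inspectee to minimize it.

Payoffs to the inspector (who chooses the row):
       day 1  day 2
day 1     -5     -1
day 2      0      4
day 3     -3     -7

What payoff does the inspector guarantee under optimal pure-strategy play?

0

Row minima: -5, 0, -7 → the inspector's maximin is 0.
Column maxima: 0, 4 → the inspectee's minimax is 0.
They coincide at (day 2, day 1), so the value is 0.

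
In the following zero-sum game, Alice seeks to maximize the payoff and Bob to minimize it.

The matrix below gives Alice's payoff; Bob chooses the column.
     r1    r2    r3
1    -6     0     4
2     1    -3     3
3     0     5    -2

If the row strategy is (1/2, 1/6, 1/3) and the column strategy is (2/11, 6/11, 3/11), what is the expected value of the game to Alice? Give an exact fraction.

41/66

Against (2/11, 6/11, 3/11), each row's expected payoff is 1: 0; 2: -7/11; 3: 24/11.
Taking the (1/2, 1/6, 1/3)-weighted average: (1/2)·(0) + (1/6)·(-7/11) + (1/3)·(24/11) = 41/66.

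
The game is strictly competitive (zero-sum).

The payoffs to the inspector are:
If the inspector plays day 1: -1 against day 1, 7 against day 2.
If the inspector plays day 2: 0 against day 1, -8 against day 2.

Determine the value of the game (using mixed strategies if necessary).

Row minima are -1 and -8, so the inspector's maximin is -1; column maxima are 0 and 7, so the inspectee's minimax is 0. These differ, so the equilibrium is in mixed strategies.
Let the inspector play day 1 with probability p. The inspectee is indifferent when −p = 7p − 8(1−p), giving p = 1/2.
Let the inspectee play day 1 with probability q. The inspector is indifferent when −q + 7(1−q) = −8(1−q), giving q = 15/16.
The value is -1·(15/16) + (7)·(1/16) = -1/2.

-1/2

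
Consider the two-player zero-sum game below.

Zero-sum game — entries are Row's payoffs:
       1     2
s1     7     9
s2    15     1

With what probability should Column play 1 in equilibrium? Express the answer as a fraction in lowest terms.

Row minima are 7 and 1, so Row's maximin is 7; column maxima are 15 and 9, so Column's minimax is 9. These differ, so the equilibrium is in mixed strategies.
Let Column play 1 with probability q. Row is indifferent when 7q + 9(1−q) = 15q + (1−q), giving q = 1/2.

1/2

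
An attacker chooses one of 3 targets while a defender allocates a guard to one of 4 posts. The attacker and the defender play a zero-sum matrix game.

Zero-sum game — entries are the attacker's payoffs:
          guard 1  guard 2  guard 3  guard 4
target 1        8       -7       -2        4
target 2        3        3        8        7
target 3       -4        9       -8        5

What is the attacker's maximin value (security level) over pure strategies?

3

The worst-case payoff for each row is target 1: -7, target 2: 3, target 3: -8.
The best of these is 3.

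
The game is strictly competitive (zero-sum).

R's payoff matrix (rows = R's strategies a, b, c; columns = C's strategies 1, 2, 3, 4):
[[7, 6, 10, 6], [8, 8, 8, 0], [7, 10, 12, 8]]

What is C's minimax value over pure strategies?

The worst case (largest entry) in each column is 1: 8, 2: 10, 3: 12, 4: 8.
The best (smallest) of these is 8.

8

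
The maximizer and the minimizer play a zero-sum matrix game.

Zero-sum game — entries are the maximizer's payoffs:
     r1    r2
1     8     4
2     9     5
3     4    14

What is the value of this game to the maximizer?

Row 1 is strictly dominated by row 2, so the maximizer never plays it.
The remaining 2×2 game on (2, 3) × (r1, r2) has no saddle point. Let the maximizer play 2 with probability p; indifference gives 9p + 4(1−p) = 5p + 14(1−p), so p = 5/7.
Similarly the minimizer's optimal q on r1 is 9/14, and the value is 9·(9/14) + (5)·(5/14) = 53/7.

53/7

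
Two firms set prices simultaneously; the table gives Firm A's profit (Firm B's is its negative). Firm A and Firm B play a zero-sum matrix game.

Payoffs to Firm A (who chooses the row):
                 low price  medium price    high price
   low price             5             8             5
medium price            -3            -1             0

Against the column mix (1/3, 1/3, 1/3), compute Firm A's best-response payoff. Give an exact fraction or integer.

low price: (5)·(1/3) + (8)·(1/3) + (5)·(1/3) = 6.
medium price: (-3)·(1/3) + (-1)·(1/3) + (0)·(1/3) = -4/3.
The best pure response is low price with expected payoff 6.

6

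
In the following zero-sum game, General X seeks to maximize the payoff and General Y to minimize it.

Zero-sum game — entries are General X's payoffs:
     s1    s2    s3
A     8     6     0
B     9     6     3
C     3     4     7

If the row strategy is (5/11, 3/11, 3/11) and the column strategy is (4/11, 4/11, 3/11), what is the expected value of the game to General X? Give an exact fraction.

Against (4/11, 4/11, 3/11), each row's expected payoff is A: 56/11; B: 69/11; C: 49/11.
Taking the (5/11, 3/11, 3/11)-weighted average: (5/11)·(56/11) + (3/11)·(69/11) + (3/11)·(49/11) = 634/121.

634/121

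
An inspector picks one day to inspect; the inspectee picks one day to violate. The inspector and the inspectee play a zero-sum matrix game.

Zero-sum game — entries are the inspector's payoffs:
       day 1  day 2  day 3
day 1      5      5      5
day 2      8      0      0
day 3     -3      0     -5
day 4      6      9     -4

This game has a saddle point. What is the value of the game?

Row minima: 5, 0, -5, -4 → the inspector's maximin is 5.
Column maxima: 8, 9, 5 → the inspectee's minimax is 5.
They coincide at (day 1, day 3), so the value is 5.

5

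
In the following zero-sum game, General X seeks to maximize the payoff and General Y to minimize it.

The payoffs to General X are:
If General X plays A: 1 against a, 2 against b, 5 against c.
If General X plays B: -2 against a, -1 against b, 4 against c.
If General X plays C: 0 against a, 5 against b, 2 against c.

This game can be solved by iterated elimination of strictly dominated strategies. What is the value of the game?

1

Row B is strictly dominated by row A (1>-2, 2>-1, 5>4); eliminate B.
Column c is strictly dominated by a for General Y (1<5, 0<2); eliminate c.
Column b is strictly dominated by a for General Y (1<2, 0<5); eliminate b.
Row C is strictly dominated by row A (1>0); eliminate C.
Only (A, a) remains, with payoff 1.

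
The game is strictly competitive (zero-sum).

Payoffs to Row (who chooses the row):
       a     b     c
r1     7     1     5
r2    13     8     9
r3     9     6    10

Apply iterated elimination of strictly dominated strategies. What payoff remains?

8

Row r1 is strictly dominated by row r2 (13>7, 8>1, 9>5); eliminate r1.
Column a is strictly dominated by b for Column (8<13, 6<9); eliminate a.
Column c is strictly dominated by b for Column (8<9, 6<10); eliminate c.
Row r3 is strictly dominated by row r2 (8>6); eliminate r3.
Only (r2, b) remains, with payoff 8.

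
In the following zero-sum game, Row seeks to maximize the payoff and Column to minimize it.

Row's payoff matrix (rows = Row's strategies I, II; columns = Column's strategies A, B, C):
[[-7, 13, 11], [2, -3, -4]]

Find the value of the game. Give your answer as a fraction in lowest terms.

Column B is strictly dominated by C for Column (it gives Row more in every row).
The remaining 2×2 game on (I, II) × (A, C) has no saddle point. Let Row play I with probability p; indifference gives −7p + 2(1−p) = 11p − 4(1−p), so p = 1/4.
Similarly Column's optimal q on A is 5/8, and the value is -7·(5/8) + (11)·(3/8) = -1/4.

-1/4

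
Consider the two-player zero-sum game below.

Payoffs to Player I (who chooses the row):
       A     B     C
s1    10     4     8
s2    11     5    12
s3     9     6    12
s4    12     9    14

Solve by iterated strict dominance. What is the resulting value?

9

Column C is strictly dominated by B for Player II (4<8, 5<12, 6<12, 9<14); eliminate C.
Column A is strictly dominated by B for Player II (4<10, 5<11, 6<9, 9<12); eliminate A.
Row s2 is strictly dominated by row s3 (6>5); eliminate s2.
Row s1 is strictly dominated by row s3 (6>4); eliminate s1.
Row s3 is strictly dominated by row s4 (9>6); eliminate s3.
Only (s4, B) remains, with payoff 9.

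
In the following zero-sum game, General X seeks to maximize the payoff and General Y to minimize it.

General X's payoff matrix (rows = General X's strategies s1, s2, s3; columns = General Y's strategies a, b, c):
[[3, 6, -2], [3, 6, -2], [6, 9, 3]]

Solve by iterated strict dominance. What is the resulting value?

3

Column a is strictly dominated by c for General Y (-2<3, -2<3, 3<6); eliminate a.
Row s2 is strictly dominated by row s3 (9>6, 3>-2); eliminate s2.
Row s1 is strictly dominated by row s3 (9>6, 3>-2); eliminate s1.
Column b is strictly dominated by c for General Y (3<9); eliminate b.
Only (s3, c) remains, with payoff 3.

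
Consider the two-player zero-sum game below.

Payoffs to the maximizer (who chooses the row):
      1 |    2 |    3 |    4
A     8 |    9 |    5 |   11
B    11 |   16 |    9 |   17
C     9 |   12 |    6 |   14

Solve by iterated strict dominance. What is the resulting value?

9

Row C is strictly dominated by row B (11>9, 16>12, 9>6, 17>14); eliminate C.
Column 1 is strictly dominated by 3 for the minimizer (5<8, 9<11); eliminate 1.
Column 2 is strictly dominated by 3 for the minimizer (5<9, 9<16); eliminate 2.
Column 4 is strictly dominated by 3 for the minimizer (5<11, 9<17); eliminate 4.
Row A is strictly dominated by row B (9>5); eliminate A.
Only (B, 3) remains, with payoff 9.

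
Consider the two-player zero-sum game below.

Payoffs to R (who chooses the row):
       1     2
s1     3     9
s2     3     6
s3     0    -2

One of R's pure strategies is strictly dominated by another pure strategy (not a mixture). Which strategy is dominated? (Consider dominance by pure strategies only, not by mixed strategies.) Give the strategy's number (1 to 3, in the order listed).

3

Compare s3 with s1: 3 > 0, 9 > -2.
So s1 strictly dominates s3 for R; s3 is strictly dominated.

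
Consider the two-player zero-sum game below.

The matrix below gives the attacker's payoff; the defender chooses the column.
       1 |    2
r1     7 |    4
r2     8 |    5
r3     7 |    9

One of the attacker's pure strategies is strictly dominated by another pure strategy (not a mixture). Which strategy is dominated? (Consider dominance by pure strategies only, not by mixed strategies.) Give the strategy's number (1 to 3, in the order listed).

1

Compare r1 with r2: 8 > 7, 5 > 4.
So r2 strictly dominates r1 for the attacker; r1 is strictly dominated.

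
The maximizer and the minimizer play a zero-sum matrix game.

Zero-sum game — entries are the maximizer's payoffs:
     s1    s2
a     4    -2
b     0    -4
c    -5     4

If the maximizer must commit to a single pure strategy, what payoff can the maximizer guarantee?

-2

The worst-case payoff for each row is a: -2, b: -4, c: -5.
The best of these is -2.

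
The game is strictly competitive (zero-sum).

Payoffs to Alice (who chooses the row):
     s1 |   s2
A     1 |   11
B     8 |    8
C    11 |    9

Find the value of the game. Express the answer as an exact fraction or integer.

Row B is strictly dominated by row C, so Alice never plays it.
The remaining 2×2 game on (A, C) × (s1, s2) has no saddle point. Let Alice play A with probability p; indifference gives p + 11(1−p) = 11p + 9(1−p), so p = 1/6.
Similarly Bob's optimal q on s1 is 1/6, and the value is 1·(1/6) + (11)·(5/6) = 28/3.

28/3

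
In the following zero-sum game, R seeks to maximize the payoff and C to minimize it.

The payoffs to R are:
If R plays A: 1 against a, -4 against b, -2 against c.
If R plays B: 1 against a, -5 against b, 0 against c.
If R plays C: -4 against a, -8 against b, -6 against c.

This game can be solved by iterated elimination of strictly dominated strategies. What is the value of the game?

-4

Column a is strictly dominated by b for C (-4<1, -5<1, -8<-4); eliminate a.
Row C is strictly dominated by row A (-4>-8, -2>-6); eliminate C.
Column c is strictly dominated by b for C (-4<-2, -5<0); eliminate c.
Row B is strictly dominated by row A (-4>-5); eliminate B.
Only (A, b) remains, with payoff -4.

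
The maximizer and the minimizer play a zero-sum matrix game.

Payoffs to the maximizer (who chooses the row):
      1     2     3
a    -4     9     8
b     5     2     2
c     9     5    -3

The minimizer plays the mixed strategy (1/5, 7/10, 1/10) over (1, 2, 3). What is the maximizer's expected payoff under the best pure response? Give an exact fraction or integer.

a: (-4)·(1/5) + (9)·(7/10) + (8)·(1/10) = 63/10.
b: (5)·(1/5) + (2)·(7/10) + (2)·(1/10) = 13/5.
c: (9)·(1/5) + (5)·(7/10) + (-3)·(1/10) = 5.
The best pure response is a with expected payoff 63/10.

63/10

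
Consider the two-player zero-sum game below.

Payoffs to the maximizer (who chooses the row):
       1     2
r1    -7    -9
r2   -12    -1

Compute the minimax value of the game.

-101/13

Row minima are -9 and -12, so the maximizer's maximin is -9; column maxima are -7 and -1, so the minimizer's minimax is -7. These differ, so the equilibrium is in mixed strategies.
Let the maximizer play r1 with probability p. The minimizer is indifferent when −7p − 12(1−p) = −9p − (1−p), giving p = 11/13.
Let the minimizer play 1 with probability q. The maximizer is indifferent when −7q − 9(1−q) = −12q − (1−q), giving q = 8/13.
The value is -7·(8/13) + (-9)·(5/13) = -101/13.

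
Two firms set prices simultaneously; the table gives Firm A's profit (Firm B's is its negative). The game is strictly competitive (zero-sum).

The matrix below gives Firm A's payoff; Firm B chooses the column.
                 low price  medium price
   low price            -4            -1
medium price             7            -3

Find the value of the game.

-19/13

Row minima are -4 and -3, so Firm A's maximin is -3; column maxima are 7 and -1, so Firm B's minimax is -1. These differ, so the equilibrium is in mixed strategies.
Let Firm A play low price with probability p. Firm B is indifferent when −4p + 7(1−p) = −p − 3(1−p), giving p = 10/13.
Let Firm B play low price with probability q. Firm A is indifferent when −4q − (1−q) = 7q − 3(1−q), giving q = 2/13.
The value is -4·(2/13) + (-1)·(11/13) = -19/13.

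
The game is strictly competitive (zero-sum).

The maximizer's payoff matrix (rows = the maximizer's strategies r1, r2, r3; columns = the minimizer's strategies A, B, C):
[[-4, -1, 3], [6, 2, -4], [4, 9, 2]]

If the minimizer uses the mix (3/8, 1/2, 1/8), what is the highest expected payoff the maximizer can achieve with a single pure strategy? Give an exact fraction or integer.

25/4

r1: (-4)·(3/8) + (-1)·(1/2) + (3)·(1/8) = -13/8.
r2: (6)·(3/8) + (2)·(1/2) + (-4)·(1/8) = 11/4.
r3: (4)·(3/8) + (9)·(1/2) + (2)·(1/8) = 25/4.
The best pure response is r3 with expected payoff 25/4.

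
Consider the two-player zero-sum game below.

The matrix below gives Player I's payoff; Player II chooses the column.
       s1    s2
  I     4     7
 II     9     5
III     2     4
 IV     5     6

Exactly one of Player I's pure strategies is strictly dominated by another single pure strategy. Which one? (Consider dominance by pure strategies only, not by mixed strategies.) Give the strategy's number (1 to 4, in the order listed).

3

Compare III with I: 4 > 2, 7 > 4.
So I strictly dominates III for Player I; III is strictly dominated.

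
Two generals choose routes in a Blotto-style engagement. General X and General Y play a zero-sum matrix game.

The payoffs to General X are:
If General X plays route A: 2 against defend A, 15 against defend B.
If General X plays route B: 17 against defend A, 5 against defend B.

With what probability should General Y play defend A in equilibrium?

Row minima are 2 and 5, so General X's maximin is 5; column maxima are 17 and 15, so General Y's minimax is 15. These differ, so the equilibrium is in mixed strategies.
Let General Y play defend A with probability q. General X is indifferent when 2q + 15(1−q) = 17q + 5(1−q), giving q = 2/5.

2/5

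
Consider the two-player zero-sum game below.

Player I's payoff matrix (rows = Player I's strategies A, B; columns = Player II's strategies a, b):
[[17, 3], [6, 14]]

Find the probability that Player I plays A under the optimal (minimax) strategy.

4/11

Row minima are 3 and 6, so Player I's maximin is 6; column maxima are 17 and 14, so Player II's minimax is 14. These differ, so the equilibrium is in mixed strategies.
Let Player I play A with probability p. Player II is indifferent when 17p + 6(1−p) = 3p + 14(1−p), giving p = 4/11.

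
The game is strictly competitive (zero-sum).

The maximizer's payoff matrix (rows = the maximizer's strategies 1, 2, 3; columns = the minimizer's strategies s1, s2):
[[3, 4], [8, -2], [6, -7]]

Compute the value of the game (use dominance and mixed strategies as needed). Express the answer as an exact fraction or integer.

38/11

Row 3 is strictly dominated by row 2, so the maximizer never plays it.
The remaining 2×2 game on (1, 2) × (s1, s2) has no saddle point. Let the maximizer play 1 with probability p; indifference gives 3p + 8(1−p) = 4p − 2(1−p), so p = 10/11.
Similarly the minimizer's optimal q on s1 is 6/11, and the value is 3·(6/11) + (4)·(5/11) = 38/11.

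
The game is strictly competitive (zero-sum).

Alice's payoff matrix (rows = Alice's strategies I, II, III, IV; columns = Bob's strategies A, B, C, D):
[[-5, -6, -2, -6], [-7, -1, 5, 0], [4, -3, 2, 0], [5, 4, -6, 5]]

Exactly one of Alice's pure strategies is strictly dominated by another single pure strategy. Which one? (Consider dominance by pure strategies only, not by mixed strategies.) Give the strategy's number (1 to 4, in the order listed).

Compare I with III: 4 > -5, -3 > -6, 2 > -2, 0 > -6.
So III strictly dominates I for Alice; I is strictly dominated.

1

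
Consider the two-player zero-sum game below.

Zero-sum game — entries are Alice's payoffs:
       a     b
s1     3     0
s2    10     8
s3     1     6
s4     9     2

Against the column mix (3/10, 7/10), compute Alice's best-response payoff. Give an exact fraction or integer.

43/5

s1: (3)·(3/10) + (0)·(7/10) = 9/10.
s2: (10)·(3/10) + (8)·(7/10) = 43/5.
s3: (1)·(3/10) + (6)·(7/10) = 9/2.
s4: (9)·(3/10) + (2)·(7/10) = 41/10.
The best pure response is s2 with expected payoff 43/5.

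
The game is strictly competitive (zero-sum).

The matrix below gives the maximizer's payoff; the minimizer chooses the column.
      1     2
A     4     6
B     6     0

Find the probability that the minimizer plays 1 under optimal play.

3/4

Row minima are 4 and 0, so the maximizer's maximin is 4; column maxima are 6 and 6, so the minimizer's minimax is 6. These differ, so the equilibrium is in mixed strategies.
Let the minimizer play 1 with probability q. The maximizer is indifferent when 4q + 6(1−q) = 6q, giving q = 3/4.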